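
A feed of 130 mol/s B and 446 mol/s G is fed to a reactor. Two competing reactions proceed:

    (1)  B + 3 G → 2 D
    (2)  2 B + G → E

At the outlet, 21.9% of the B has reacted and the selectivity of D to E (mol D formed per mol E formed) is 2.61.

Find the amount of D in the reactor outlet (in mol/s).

22.5 mol/s

Conversion of B: B consumed = 0.219 × 130 = 28.47 mol/s = 1ξ₁ + 2ξ₂.
Selectivity: 2ξ₁ / (1ξ₂) = 2.61 → ξ₁ = 1.305 ξ₂.
Substitute: (1·1.305 + 2) ξ₂ = 28.47 → ξ₂ = 8.614 mol/s, ξ₁ = 11.24 mol/s.
Outlet amounts (n = n₀ + Σ ν·ξ):
  B: 130 − 1(11.24) − 2(8.614) = 101.5
  G: 446 − 3(11.24) − 1(8.614) = 403.7
  D: 0 + 2(11.24) = 22.48
  E: 0 + 1(8.614) = 8.614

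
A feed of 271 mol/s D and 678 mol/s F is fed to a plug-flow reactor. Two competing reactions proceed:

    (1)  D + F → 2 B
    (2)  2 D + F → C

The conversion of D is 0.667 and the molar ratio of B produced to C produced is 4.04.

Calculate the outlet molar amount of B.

Conversion of D: D consumed = 0.667 × 271 = 180.8 mol/s = 1ξ₁ + 2ξ₂.
Selectivity: 2ξ₁ / (1ξ₂) = 4.04 → ξ₁ = 2.02 ξ₂.
Substitute: (1·2.02 + 2) ξ₂ = 180.8 → ξ₂ = 44.96 mol/s, ξ₁ = 90.83 mol/s.
Outlet amounts (n = n₀ + Σ ν·ξ):
  D: 271 − 1(90.83) − 2(44.96) = 90.24
  F: 678 − 1(90.83) − 1(44.96) = 542.2
  B: 0 + 2(90.83) = 181.7
  C: 0 + 1(44.96) = 44.96

182 mol/s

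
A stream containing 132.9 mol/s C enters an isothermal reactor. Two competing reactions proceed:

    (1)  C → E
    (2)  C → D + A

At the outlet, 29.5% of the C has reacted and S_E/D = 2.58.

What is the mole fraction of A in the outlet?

0.0761

Conversion of C: C consumed = 0.295 × 132.9 = 39.21 mol/s = 1ξ₁ + 1ξ₂.
Selectivity: 1ξ₁ / (1ξ₂) = 2.58 → ξ₁ = 2.58 ξ₂.
Substitute: (1·2.58 + 1) ξ₂ = 39.21 → ξ₂ = 10.95 mol/s, ξ₁ = 28.25 mol/s.
Outlet amounts (n = n₀ + Σ ν·ξ):
  C: 132.9 − 1(28.25) − 1(10.95) = 93.69
  E: 0 + 1(28.25) = 28.25
  D: 0 + 1(10.95) = 10.95
  A: 0 + 1(10.95) = 10.95
Total out = 143.9 mol/s; y_A = 10.95 / 143.9 = 0.07613.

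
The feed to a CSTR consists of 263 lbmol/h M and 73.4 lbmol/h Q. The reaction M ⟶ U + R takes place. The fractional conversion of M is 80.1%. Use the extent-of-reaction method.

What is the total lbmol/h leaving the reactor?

547 lbmol/h

M reacted = 0.801 × 263 = 210.7 lbmol/h; ν_M = −1, so ξ = 210.7/1 = 210.7 lbmol/h.
Outlet amounts (n = n₀ + ν ξ):
  M: 263 − 1(210.7) = 52.34
  U: 0 + 1(210.7) = 210.7
  R: 0 + 1(210.7) = 210.7
  Q: 73.4 (inert)
Total out = 52.34 + 210.7 + 210.7 + 73.4 = 547.1 lbmol/h.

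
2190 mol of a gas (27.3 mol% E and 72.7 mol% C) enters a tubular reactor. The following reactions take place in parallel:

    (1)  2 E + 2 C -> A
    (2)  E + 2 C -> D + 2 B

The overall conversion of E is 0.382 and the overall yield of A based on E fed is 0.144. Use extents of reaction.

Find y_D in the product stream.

0.0291

Yield of A: 1ξ₁ / 597.9 = 0.144 → ξ₁ = 86.09 mol.
Conversion of E: 2ξ₁ + 1ξ₂ = 0.382 × 597.9 = 228.4 → ξ₂ = 56.2 mol.
Outlet amounts (n = n₀ + Σ ν·ξ):
  E: 597.9 − 2(86.09) − 1(56.2) = 369.5
  C: 1592 − 2(86.09) − 2(56.2) = 1308
  A: 0 + 1(86.09) = 86.09
  D: 0 + 1(56.2) = 56.2
  B: 0 + 2(56.2) = 112.4
Total out = 1932 mol; y_D = 56.2 / 1932 = 0.02909.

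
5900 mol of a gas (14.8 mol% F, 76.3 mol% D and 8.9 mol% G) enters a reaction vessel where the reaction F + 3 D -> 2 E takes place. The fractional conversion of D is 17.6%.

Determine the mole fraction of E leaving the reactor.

D reacted = 0.176 × 4502 = 792.3 mol; ν_D = −3, so ξ = 792.3/3 = 264.1 mol.
Outlet amounts (n = n₀ + ν ξ):
  F: 873.2 − 1(264.1) = 609.1
  D: 4502 − 3(264.1) = 3709
  E: 0 + 2(264.1) = 528.2
  G: 525.1 (inert)
Total out = 5372 mol; y_E = 528.2 / 5372 = 0.09833.

0.0983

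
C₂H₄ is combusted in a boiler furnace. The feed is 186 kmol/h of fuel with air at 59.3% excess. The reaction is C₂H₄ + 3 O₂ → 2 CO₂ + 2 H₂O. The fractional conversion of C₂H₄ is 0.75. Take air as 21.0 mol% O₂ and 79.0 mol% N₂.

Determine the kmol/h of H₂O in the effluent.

279 kmol/h

Stoichiometric O₂ = 3 × 186 = 558 kmol/h; O₂ fed = 558 × 1.593 = 888.9 kmol/h.
N₂ fed = 888.9 × 79/21 = 3344 kmol/h.
Fuel reacted = 0.75 × 186 → ξ = 139.5 kmol/h.
Outlet (n = n₀ + ν ξ):
  C₂H₄: 186 − 1(139.5) = 46.5
  O₂: 888.9 − 3(139.5) = 470.4
  N₂: 3344 (inert)
  CO₂: 0 + 2(139.5) = 279
  H₂O: 0 + 2(139.5) = 279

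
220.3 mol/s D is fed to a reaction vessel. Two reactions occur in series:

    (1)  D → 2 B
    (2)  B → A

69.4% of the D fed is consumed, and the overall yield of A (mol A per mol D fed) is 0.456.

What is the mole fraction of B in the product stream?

Conversion of D: D consumed = 1ξ₁ = 0.694 × 220.3 → ξ₁ = 152.9 mol/s.
Yield of A: 1ξ₂ / 220.3 = 0.456 → ξ₂ = 100.5 mol/s.
Outlet amounts (n = n₀ + Σ ν·ξ):
  D: 220.3 − 1(152.9) = 67.41
  B: 0 + 2(152.9) − 1(100.5) = 205.3
  A: 0 + 1(100.5) = 100.5
Total out = 373.2 mol/s; y_B = 205.3 / 373.2 = 0.5502.

0.55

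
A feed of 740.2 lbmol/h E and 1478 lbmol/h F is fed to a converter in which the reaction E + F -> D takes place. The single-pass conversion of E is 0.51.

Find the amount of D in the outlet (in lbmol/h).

378 lbmol/h

E reacted = 0.51 × 740.2 = 377.5 lbmol/h; ν_E = −1, so ξ = 377.5/1 = 377.5 lbmol/h.
Outlet amounts (n = n₀ + ν ξ):
  E: 740.2 − 1(377.5) = 362.7
  F: 1478 − 1(377.5) = 1100
  D: 0 + 1(377.5) = 377.5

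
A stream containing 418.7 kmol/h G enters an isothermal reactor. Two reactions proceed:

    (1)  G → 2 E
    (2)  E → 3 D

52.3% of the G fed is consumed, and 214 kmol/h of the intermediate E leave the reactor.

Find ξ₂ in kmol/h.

Conversion of G: G consumed = 1ξ₁ = 0.523 × 418.7 → ξ₁ = 219 kmol/h.
E balance: n_E = 0 + 2ξ₁ − 1ξ₂ = 214 → ξ₂ = (2·219 − 214)/1 = 224 kmol/h.
Outlet amounts (n = n₀ + Σ ν·ξ):
  G: 418.7 − 1(219) = 199.7
  E: 0 + 2(219) − 1(224) = 214
  D: 0 + 3(224) = 671.9

ξ₂ = 224 kmol/h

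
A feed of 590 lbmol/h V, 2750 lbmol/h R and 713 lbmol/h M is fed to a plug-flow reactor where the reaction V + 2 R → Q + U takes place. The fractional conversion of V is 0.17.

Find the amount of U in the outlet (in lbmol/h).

100 lbmol/h

V reacted = 0.17 × 590 = 100.3 lbmol/h; ν_V = −1, so ξ = 100.3/1 = 100.3 lbmol/h.
Outlet amounts (n = n₀ + ν ξ):
  V: 590 − 1(100.3) = 489.7
  R: 2750 − 2(100.3) = 2549
  Q: 0 + 1(100.3) = 100.3
  U: 0 + 1(100.3) = 100.3
  M: 713 (inert)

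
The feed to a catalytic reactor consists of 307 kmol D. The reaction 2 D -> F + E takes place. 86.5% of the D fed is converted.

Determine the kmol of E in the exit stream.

D reacted = 0.865 × 307 = 265.6 kmol; ν_D = −2, so ξ = 265.6/2 = 132.8 kmol.
Outlet amounts (n = n₀ + ν ξ):
  D: 307 − 2(132.8) = 41.44
  F: 0 + 1(132.8) = 132.8
  E: 0 + 1(132.8) = 132.8

133 kmol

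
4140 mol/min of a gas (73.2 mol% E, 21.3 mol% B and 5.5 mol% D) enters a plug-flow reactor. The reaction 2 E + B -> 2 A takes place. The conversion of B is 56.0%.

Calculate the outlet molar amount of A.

B reacted = 0.56 × 881.8 = 493.8 mol/min; ν_B = −1, so ξ = 493.8/1 = 493.8 mol/min.
Outlet amounts (n = n₀ + ν ξ):
  E: 3030 − 2(493.8) = 2043
  B: 881.8 − 1(493.8) = 388
  A: 0 + 2(493.8) = 987.6
  D: 227.7 (inert)

988 mol/min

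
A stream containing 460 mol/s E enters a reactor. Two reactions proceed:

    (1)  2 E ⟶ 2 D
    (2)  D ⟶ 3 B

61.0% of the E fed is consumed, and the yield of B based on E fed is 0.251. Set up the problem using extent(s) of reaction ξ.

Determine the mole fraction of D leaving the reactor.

Conversion of E: E consumed = 2ξ₁ = 0.61 × 460 → ξ₁ = 140.3 mol/s.
Yield of B: 3ξ₂ / 460 = 0.251 → ξ₂ = 38.49 mol/s.
Outlet amounts (n = n₀ + Σ ν·ξ):
  E: 460 − 2(140.3) = 179.4
  D: 0 + 2(140.3) − 1(38.49) = 242.1
  B: 0 + 3(38.49) = 115.5
Total out = 537 mol/s; y_D = 242.1 / 537 = 0.4509.

0.451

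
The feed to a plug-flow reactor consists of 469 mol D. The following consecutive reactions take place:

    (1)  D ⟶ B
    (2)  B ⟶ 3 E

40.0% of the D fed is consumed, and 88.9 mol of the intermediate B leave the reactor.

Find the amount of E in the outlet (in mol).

Conversion of D: D consumed = 1ξ₁ = 0.4 × 469 → ξ₁ = 187.6 mol.
B balance: n_B = 0 + 1ξ₁ − 1ξ₂ = 88.9 → ξ₂ = (1·187.6 − 88.9)/1 = 98.7 mol.
Outlet amounts (n = n₀ + Σ ν·ξ):
  D: 469 − 1(187.6) = 281.4
  B: 0 + 1(187.6) − 1(98.7) = 88.9
  E: 0 + 3(98.7) = 296.1

296 mol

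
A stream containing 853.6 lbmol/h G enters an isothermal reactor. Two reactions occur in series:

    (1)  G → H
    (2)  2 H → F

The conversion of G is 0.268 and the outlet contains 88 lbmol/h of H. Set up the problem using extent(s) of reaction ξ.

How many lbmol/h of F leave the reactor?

70.4 lbmol/h

Conversion of G: G consumed = 1ξ₁ = 0.268 × 853.6 → ξ₁ = 228.8 lbmol/h.
H balance: n_H = 0 + 1ξ₁ − 2ξ₂ = 88 → ξ₂ = (1·228.8 − 88)/2 = 70.38 lbmol/h.
Outlet amounts (n = n₀ + Σ ν·ξ):
  G: 853.6 − 1(228.8) = 624.8
  H: 0 + 1(228.8) − 2(70.38) = 88
  F: 0 + 1(70.38) = 70.38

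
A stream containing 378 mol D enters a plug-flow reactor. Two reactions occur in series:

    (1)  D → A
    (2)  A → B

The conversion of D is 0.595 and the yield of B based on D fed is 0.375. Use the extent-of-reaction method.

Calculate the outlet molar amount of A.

83.2 mol

Conversion of D: D consumed = 1ξ₁ = 0.595 × 378 → ξ₁ = 224.9 mol.
Yield of B: 1ξ₂ / 378 = 0.375 → ξ₂ = 141.8 mol.
Outlet amounts (n = n₀ + Σ ν·ξ):
  D: 378 − 1(224.9) = 153.1
  A: 0 + 1(224.9) − 1(141.8) = 83.16
  B: 0 + 1(141.8) = 141.8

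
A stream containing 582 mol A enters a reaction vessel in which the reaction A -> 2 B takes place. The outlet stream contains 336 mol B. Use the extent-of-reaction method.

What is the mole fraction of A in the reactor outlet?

0.552

For B: n = n₀ + 2ξ → 336 = 0 + 2ξ, giving ξ = 168 mol.
Outlet amounts (n = n₀ + ν ξ):
  A: 582 − 1(168) = 414
  B: 0 + 2(168) = 336
Total out = 750 mol; y_A = 414 / 750 = 0.552.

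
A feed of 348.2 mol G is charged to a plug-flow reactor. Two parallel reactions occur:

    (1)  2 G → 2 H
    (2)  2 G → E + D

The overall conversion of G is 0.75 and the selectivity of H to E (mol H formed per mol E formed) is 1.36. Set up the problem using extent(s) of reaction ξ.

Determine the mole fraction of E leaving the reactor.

Conversion of G: G consumed = 0.75 × 348.2 = 261.1 mol = 2ξ₁ + 2ξ₂.
Selectivity: 2ξ₁ / (1ξ₂) = 1.36 → ξ₁ = 0.68 ξ₂.
Substitute: (2·0.68 + 2) ξ₂ = 261.1 → ξ₂ = 77.72 mol, ξ₁ = 52.85 mol.
Outlet amounts (n = n₀ + Σ ν·ξ):
  G: 348.2 − 2(52.85) − 2(77.72) = 87.05
  H: 0 + 2(52.85) = 105.7
  E: 0 + 1(77.72) = 77.72
  D: 0 + 1(77.72) = 77.72
Total out = 348.2 mol; y_E = 77.72 / 348.2 = 0.2232.

0.223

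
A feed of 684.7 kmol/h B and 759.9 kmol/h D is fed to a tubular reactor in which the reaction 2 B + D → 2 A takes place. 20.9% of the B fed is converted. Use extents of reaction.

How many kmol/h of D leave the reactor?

688 kmol/h

B reacted = 0.209 × 684.7 = 143.1 kmol/h; ν_B = −2, so ξ = 143.1/2 = 71.55 kmol/h.
Outlet amounts (n = n₀ + ν ξ):
  B: 684.7 − 2(71.55) = 541.6
  D: 759.9 − 1(71.55) = 688.3
  A: 0 + 2(71.55) = 143.1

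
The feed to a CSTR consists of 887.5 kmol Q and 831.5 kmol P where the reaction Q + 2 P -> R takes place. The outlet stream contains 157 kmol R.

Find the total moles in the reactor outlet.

For R: n = n₀ + 1ξ → 157 = 0 + 1ξ, giving ξ = 157 kmol.
Outlet amounts (n = n₀ + ν ξ):
  Q: 887.5 − 1(157) = 730.5
  P: 831.5 − 2(157) = 517.5
  R: 0 + 1(157) = 157
Total out = 730.5 + 517.5 + 157 = 1405 kmol.

1400 kmol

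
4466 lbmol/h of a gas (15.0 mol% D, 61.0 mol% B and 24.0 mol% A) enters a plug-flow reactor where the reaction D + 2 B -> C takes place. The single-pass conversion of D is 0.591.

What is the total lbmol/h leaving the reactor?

3670 lbmol/h

D reacted = 0.591 × 669.9 = 395.9 lbmol/h; ν_D = −1, so ξ = 395.9/1 = 395.9 lbmol/h.
Outlet amounts (n = n₀ + ν ξ):
  D: 669.9 − 1(395.9) = 274
  B: 2724 − 2(395.9) = 1932
  C: 0 + 1(395.9) = 395.9
  A: 1072 (inert)
Total out = 274 + 1932 + 395.9 + 1072 = 3674 lbmol/h.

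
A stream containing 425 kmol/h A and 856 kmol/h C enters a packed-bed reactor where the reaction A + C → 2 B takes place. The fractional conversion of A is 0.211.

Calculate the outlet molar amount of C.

766 kmol/h

A reacted = 0.211 × 425 = 89.67 kmol/h; ν_A = −1, so ξ = 89.67/1 = 89.67 kmol/h.
Outlet amounts (n = n₀ + ν ξ):
  A: 425 − 1(89.67) = 335.3
  C: 856 − 1(89.67) = 766.3
  B: 0 + 2(89.67) = 179.3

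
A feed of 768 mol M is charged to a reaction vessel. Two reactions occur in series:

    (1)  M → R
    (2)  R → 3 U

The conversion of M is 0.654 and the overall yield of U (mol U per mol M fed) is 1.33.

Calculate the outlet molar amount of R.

Conversion of M: M consumed = 1ξ₁ = 0.654 × 768 → ξ₁ = 502.3 mol.
Yield of U: 3ξ₂ / 768 = 1.33 → ξ₂ = 340.5 mol.
Outlet amounts (n = n₀ + Σ ν·ξ):
  M: 768 − 1(502.3) = 265.7
  R: 0 + 1(502.3) − 1(340.5) = 161.8
  U: 0 + 3(340.5) = 1021

162 mol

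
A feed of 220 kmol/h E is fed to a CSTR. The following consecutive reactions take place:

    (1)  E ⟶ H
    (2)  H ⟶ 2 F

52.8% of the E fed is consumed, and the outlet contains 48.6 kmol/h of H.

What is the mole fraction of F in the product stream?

0.47

Conversion of E: E consumed = 1ξ₁ = 0.528 × 220 → ξ₁ = 116.2 kmol/h.
H balance: n_H = 0 + 1ξ₁ − 1ξ₂ = 48.6 → ξ₂ = (1·116.2 − 48.6)/1 = 67.56 kmol/h.
Outlet amounts (n = n₀ + Σ ν·ξ):
  E: 220 − 1(116.2) = 103.8
  H: 0 + 1(116.2) − 1(67.56) = 48.6
  F: 0 + 2(67.56) = 135.1
Total out = 287.6 kmol/h; y_F = 135.1 / 287.6 = 0.4699.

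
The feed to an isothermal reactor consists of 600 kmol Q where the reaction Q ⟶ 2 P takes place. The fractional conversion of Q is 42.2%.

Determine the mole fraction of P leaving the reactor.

0.594

Q reacted = 0.422 × 600 = 253.2 kmol; ν_Q = −1, so ξ = 253.2/1 = 253.2 kmol.
Outlet amounts (n = n₀ + ν ξ):
  Q: 600 − 1(253.2) = 346.8
  P: 0 + 2(253.2) = 506.4
Total out = 853.2 kmol; y_P = 506.4 / 853.2 = 0.5935.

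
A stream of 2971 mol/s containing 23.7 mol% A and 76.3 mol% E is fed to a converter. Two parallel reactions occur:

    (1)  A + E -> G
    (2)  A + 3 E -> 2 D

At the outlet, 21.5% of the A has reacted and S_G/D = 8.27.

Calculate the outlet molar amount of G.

143 mol/s

Conversion of A: A consumed = 0.215 × 704.1 = 151.4 mol/s = 1ξ₁ + 1ξ₂.
Selectivity: 1ξ₁ / (2ξ₂) = 8.27 → ξ₁ = 16.54 ξ₂.
Substitute: (1·16.54 + 1) ξ₂ = 151.4 → ξ₂ = 8.631 mol/s, ξ₁ = 142.8 mol/s.
Outlet amounts (n = n₀ + Σ ν·ξ):
  A: 704.1 − 1(142.8) − 1(8.631) = 552.7
  E: 2267 − 1(142.8) − 3(8.631) = 2098
  G: 0 + 1(142.8) = 142.8
  D: 0 + 2(8.631) = 17.26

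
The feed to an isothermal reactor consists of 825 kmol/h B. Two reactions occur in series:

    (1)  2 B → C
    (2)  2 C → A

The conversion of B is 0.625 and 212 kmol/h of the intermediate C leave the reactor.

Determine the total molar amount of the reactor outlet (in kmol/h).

544 kmol/h

Conversion of B: B consumed = 2ξ₁ = 0.625 × 825 → ξ₁ = 257.8 kmol/h.
C balance: n_C = 0 + 1ξ₁ − 2ξ₂ = 212 → ξ₂ = (1·257.8 − 212)/2 = 22.91 kmol/h.
Outlet amounts (n = n₀ + Σ ν·ξ):
  B: 825 − 2(257.8) = 309.4
  C: 0 + 1(257.8) − 2(22.91) = 212
  A: 0 + 1(22.91) = 22.91
Total out = 309.4 + 212 + 22.91 = 544.3 kmol/h.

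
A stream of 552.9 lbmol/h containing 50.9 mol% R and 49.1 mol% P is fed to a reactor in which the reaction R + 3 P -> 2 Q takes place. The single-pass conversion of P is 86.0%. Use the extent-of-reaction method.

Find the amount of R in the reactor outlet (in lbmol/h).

204 lbmol/h

P reacted = 0.86 × 271.5 = 233.5 lbmol/h; ν_P = −3, so ξ = 233.5/3 = 77.82 lbmol/h.
Outlet amounts (n = n₀ + ν ξ):
  R: 281.4 − 1(77.82) = 203.6
  P: 271.5 − 3(77.82) = 38.01
  Q: 0 + 2(77.82) = 155.6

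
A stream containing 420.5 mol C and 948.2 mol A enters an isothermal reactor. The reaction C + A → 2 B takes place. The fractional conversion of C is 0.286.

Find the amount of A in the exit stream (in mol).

828 mol

C reacted = 0.286 × 420.5 = 120.3 mol; ν_C = −1, so ξ = 120.3/1 = 120.3 mol.
Outlet amounts (n = n₀ + ν ξ):
  C: 420.5 − 1(120.3) = 300.2
  A: 948.2 − 1(120.3) = 827.9
  B: 0 + 2(120.3) = 240.5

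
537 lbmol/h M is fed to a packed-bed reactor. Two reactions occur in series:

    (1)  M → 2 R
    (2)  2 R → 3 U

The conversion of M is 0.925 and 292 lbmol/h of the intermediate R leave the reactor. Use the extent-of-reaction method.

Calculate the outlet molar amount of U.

Conversion of M: M consumed = 1ξ₁ = 0.925 × 537 → ξ₁ = 496.7 lbmol/h.
R balance: n_R = 0 + 2ξ₁ − 2ξ₂ = 292 → ξ₂ = (2·496.7 − 292)/2 = 350.7 lbmol/h.
Outlet amounts (n = n₀ + Σ ν·ξ):
  M: 537 − 1(496.7) = 40.27
  R: 0 + 2(496.7) − 2(350.7) = 292
  U: 0 + 3(350.7) = 1052

1050 lbmol/h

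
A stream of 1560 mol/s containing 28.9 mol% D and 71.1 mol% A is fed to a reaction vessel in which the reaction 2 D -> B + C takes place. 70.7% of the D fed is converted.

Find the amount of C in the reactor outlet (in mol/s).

159 mol/s

D reacted = 0.707 × 450.8 = 318.7 mol/s; ν_D = −2, so ξ = 318.7/2 = 159.4 mol/s.
Outlet amounts (n = n₀ + ν ξ):
  D: 450.8 − 2(159.4) = 132.1
  B: 0 + 1(159.4) = 159.4
  C: 0 + 1(159.4) = 159.4
  A: 1109 (inert)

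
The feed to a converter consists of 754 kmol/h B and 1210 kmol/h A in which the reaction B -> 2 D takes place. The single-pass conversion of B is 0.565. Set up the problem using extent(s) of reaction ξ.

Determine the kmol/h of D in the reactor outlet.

B reacted = 0.565 × 754 = 426 kmol/h; ν_B = −1, so ξ = 426/1 = 426 kmol/h.
Outlet amounts (n = n₀ + ν ξ):
  B: 754 − 1(426) = 328
  D: 0 + 2(426) = 852
  A: 1210 (inert)

852 kmol/h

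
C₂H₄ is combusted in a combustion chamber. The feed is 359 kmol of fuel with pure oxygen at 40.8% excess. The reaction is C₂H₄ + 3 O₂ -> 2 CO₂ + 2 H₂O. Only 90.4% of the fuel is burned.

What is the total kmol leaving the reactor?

1880 kmol

Stoichiometric O₂ = 3 × 359 = 1077 kmol; O₂ fed = 1077 × 1.408 = 1516 kmol.
Fuel reacted = 0.904 × 359 → ξ = 324.5 kmol.
Outlet (n = n₀ + ν ξ):
  C₂H₄: 359 − 1(324.5) = 34.46
  O₂: 1516 − 3(324.5) = 542.8
  CO₂: 0 + 2(324.5) = 649.1
  H₂O: 0 + 2(324.5) = 649.1
Total out = 34.46 + 542.8 + 649.1 + 649.1 = 1875 kmol.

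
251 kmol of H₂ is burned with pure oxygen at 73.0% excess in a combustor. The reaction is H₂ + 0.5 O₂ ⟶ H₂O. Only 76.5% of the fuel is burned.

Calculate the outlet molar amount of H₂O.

192 kmol

Stoichiometric O₂ = 0.5 × 251 = 125.5 kmol; O₂ fed = 125.5 × 1.730 = 217.1 kmol.
Fuel reacted = 0.765 × 251 → ξ = 192 kmol.
Outlet (n = n₀ + ν ξ):
  H₂: 251 − 1(192) = 58.98
  O₂: 217.1 − 0.5(192) = 121.1
  H₂O: 0 + 1(192) = 192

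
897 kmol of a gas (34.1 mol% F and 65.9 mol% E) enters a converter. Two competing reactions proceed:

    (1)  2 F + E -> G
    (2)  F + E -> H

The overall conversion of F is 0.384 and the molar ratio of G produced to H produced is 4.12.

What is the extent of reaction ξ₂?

Conversion of F: F consumed = 0.384 × 305.9 = 117.5 kmol = 2ξ₁ + 1ξ₂.
Selectivity: 1ξ₁ / (1ξ₂) = 4.12 → ξ₁ = 4.12 ξ₂.
Substitute: (2·4.12 + 1) ξ₂ = 117.5 → ξ₂ = 12.71 kmol, ξ₁ = 52.37 kmol.
Outlet amounts (n = n₀ + Σ ν·ξ):
  F: 305.9 − 2(52.37) − 1(12.71) = 188.4
  E: 591.1 − 1(52.37) − 1(12.71) = 526
  G: 0 + 1(52.37) = 52.37
  H: 0 + 1(12.71) = 12.71

ξ₂ = 12.7 kmol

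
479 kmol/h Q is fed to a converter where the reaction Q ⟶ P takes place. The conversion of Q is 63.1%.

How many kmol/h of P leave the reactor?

302 kmol/h

Q reacted = 0.631 × 479 = 302.2 kmol/h; ν_Q = −1, so ξ = 302.2/1 = 302.2 kmol/h.
Outlet amounts (n = n₀ + ν ξ):
  Q: 479 − 1(302.2) = 176.8
  P: 0 + 1(302.2) = 302.2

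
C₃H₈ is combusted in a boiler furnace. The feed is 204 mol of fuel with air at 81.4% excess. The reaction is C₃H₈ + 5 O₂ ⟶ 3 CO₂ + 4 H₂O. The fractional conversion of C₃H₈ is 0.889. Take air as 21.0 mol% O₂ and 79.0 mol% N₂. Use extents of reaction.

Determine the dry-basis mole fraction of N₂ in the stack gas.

Stoichiometric O₂ = 5 × 204 = 1020 mol; O₂ fed = 1020 × 1.814 = 1850 mol.
N₂ fed = 1850 × 79/21 = 6961 mol.
Fuel reacted = 0.889 × 204 → ξ = 181.4 mol.
Outlet (n = n₀ + ν ξ):
  C₃H₈: 204 − 1(181.4) = 22.64
  O₂: 1850 − 5(181.4) = 943.5
  N₂: 6961 (inert)
  CO₂: 0 + 3(181.4) = 544.1
  H₂O: 0 + 4(181.4) = 725.4
Dry total = 8471 mol; y_N₂ (dry) = 6961 / 8471 = 0.8217.

0.822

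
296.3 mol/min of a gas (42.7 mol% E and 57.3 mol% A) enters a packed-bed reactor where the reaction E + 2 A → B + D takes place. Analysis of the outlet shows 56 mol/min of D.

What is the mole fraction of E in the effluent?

For D: n = n₀ + 1ξ → 56 = 0 + 1ξ, giving ξ = 56 mol/min.
Outlet amounts (n = n₀ + ν ξ):
  E: 126.5 − 1(56) = 70.52
  A: 169.8 − 2(56) = 57.78
  B: 0 + 1(56) = 56
  D: 0 + 1(56) = 56
Total out = 240.3 mol/min; y_E = 70.52 / 240.3 = 0.2935.

0.293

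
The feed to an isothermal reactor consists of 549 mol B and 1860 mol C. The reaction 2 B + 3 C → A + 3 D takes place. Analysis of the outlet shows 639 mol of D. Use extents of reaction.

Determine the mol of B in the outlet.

For D: n = n₀ + 3ξ → 639 = 0 + 3ξ, giving ξ = 213 mol.
Outlet amounts (n = n₀ + ν ξ):
  B: 549 − 2(213) = 123
  C: 1860 − 3(213) = 1221
  A: 0 + 1(213) = 213
  D: 0 + 3(213) = 639

123 mol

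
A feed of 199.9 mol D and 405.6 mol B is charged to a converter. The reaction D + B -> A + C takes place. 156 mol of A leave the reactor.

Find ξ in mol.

ξ = 156 mol

For A: n = n₀ + 1ξ → 156 = 0 + 1ξ, giving ξ = 156 mol.
Outlet amounts (n = n₀ + ν ξ):
  D: 199.9 − 1(156) = 43.9
  B: 405.6 − 1(156) = 249.6
  A: 0 + 1(156) = 156
  C: 0 + 1(156) = 156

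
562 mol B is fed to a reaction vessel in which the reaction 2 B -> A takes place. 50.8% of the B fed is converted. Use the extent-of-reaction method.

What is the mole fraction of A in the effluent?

B reacted = 0.508 × 562 = 285.5 mol; ν_B = −2, so ξ = 285.5/2 = 142.7 mol.
Outlet amounts (n = n₀ + ν ξ):
  B: 562 − 2(142.7) = 276.5
  A: 0 + 1(142.7) = 142.7
Total out = 419.3 mol; y_A = 142.7 / 419.3 = 0.3405.

0.34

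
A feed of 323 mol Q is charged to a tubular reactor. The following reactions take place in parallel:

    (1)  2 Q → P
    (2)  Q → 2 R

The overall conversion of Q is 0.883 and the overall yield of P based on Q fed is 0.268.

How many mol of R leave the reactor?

Yield of P: 1ξ₁ / 323 = 0.268 → ξ₁ = 86.56 mol.
Conversion of Q: 2ξ₁ + 1ξ₂ = 0.883 × 323 = 285.2 → ξ₂ = 112.1 mol.
Outlet amounts (n = n₀ + Σ ν·ξ):
  Q: 323 − 2(86.56) − 1(112.1) = 37.79
  P: 0 + 1(86.56) = 86.56
  R: 0 + 2(112.1) = 224.2

224 mol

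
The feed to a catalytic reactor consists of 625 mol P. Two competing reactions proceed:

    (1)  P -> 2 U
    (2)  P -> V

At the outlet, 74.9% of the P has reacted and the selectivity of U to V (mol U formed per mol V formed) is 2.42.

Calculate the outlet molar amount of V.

212 mol

Conversion of P: P consumed = 0.749 × 625 = 468.1 mol = 1ξ₁ + 1ξ₂.
Selectivity: 2ξ₁ / (1ξ₂) = 2.42 → ξ₁ = 1.21 ξ₂.
Substitute: (1·1.21 + 1) ξ₂ = 468.1 → ξ₂ = 211.8 mol, ξ₁ = 256.3 mol.
Outlet amounts (n = n₀ + Σ ν·ξ):
  P: 625 − 1(256.3) − 1(211.8) = 156.9
  U: 0 + 2(256.3) = 512.6
  V: 0 + 1(211.8) = 211.8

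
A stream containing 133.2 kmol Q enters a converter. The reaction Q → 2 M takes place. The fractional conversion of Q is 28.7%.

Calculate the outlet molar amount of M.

76.5 kmol

Q reacted = 0.287 × 133.2 = 38.23 kmol; ν_Q = −1, so ξ = 38.23/1 = 38.23 kmol.
Outlet amounts (n = n₀ + ν ξ):
  Q: 133.2 − 1(38.23) = 94.97
  M: 0 + 2(38.23) = 76.46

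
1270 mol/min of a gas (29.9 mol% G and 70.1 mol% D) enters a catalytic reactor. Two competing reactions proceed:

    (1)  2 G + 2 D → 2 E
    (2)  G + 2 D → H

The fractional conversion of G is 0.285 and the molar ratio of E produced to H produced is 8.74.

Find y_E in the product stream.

0.0844

Conversion of G: G consumed = 0.285 × 379.7 = 108.2 mol/min = 2ξ₁ + 1ξ₂.
Selectivity: 2ξ₁ / (1ξ₂) = 8.74 → ξ₁ = 4.37 ξ₂.
Substitute: (2·4.37 + 1) ξ₂ = 108.2 → ξ₂ = 11.11 mol/min, ξ₁ = 48.56 mol/min.
Outlet amounts (n = n₀ + Σ ν·ξ):
  G: 379.7 − 2(48.56) − 1(11.11) = 271.5
  D: 890.3 − 2(48.56) − 2(11.11) = 770.9
  E: 0 + 2(48.56) = 97.11
  H: 0 + 1(11.11) = 11.11
Total out = 1151 mol/min; y_E = 97.11 / 1151 = 0.0844.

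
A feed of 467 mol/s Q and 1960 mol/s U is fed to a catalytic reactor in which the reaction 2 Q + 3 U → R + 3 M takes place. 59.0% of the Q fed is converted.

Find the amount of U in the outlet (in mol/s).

1550 mol/s

Q reacted = 0.59 × 467 = 275.5 mol/s; ν_Q = −2, so ξ = 275.5/2 = 137.8 mol/s.
Outlet amounts (n = n₀ + ν ξ):
  Q: 467 − 2(137.8) = 191.5
  U: 1960 − 3(137.8) = 1547
  R: 0 + 1(137.8) = 137.8
  M: 0 + 3(137.8) = 413.3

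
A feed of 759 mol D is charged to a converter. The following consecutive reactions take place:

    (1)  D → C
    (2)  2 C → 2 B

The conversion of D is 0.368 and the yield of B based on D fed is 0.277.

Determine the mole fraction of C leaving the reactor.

0.091

Conversion of D: D consumed = 1ξ₁ = 0.368 × 759 → ξ₁ = 279.3 mol.
Yield of B: 2ξ₂ / 759 = 0.277 → ξ₂ = 105.1 mol.
Outlet amounts (n = n₀ + Σ ν·ξ):
  D: 759 − 1(279.3) = 479.7
  C: 0 + 1(279.3) − 2(105.1) = 69.07
  B: 0 + 2(105.1) = 210.2
Total out = 759 mol; y_C = 69.07 / 759 = 0.091.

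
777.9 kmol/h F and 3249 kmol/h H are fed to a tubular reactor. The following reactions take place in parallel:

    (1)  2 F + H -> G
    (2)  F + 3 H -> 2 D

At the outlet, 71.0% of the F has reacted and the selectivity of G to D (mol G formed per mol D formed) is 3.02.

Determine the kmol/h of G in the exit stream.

255 kmol/h

Conversion of F: F consumed = 0.71 × 777.9 = 552.3 kmol/h = 2ξ₁ + 1ξ₂.
Selectivity: 1ξ₁ / (2ξ₂) = 3.02 → ξ₁ = 6.04 ξ₂.
Substitute: (2·6.04 + 1) ξ₂ = 552.3 → ξ₂ = 42.23 kmol/h, ξ₁ = 255 kmol/h.
Outlet amounts (n = n₀ + Σ ν·ξ):
  F: 777.9 − 2(255) − 1(42.23) = 225.6
  H: 3249 − 1(255) − 3(42.23) = 2867
  G: 0 + 1(255) = 255
  D: 0 + 2(42.23) = 84.45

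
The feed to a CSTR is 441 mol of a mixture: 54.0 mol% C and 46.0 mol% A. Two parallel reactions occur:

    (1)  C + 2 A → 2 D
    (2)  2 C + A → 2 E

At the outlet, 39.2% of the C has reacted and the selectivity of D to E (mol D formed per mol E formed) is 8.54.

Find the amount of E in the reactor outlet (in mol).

17.7 mol

Conversion of C: C consumed = 0.392 × 238.1 = 93.35 mol = 1ξ₁ + 2ξ₂.
Selectivity: 2ξ₁ / (2ξ₂) = 8.54 → ξ₁ = 8.54 ξ₂.
Substitute: (1·8.54 + 2) ξ₂ = 93.35 → ξ₂ = 8.857 mol, ξ₁ = 75.64 mol.
Outlet amounts (n = n₀ + Σ ν·ξ):
  C: 238.1 − 1(75.64) − 2(8.857) = 144.8
  A: 202.9 − 2(75.64) − 1(8.857) = 42.73
  D: 0 + 2(75.64) = 151.3
  E: 0 + 2(8.857) = 17.71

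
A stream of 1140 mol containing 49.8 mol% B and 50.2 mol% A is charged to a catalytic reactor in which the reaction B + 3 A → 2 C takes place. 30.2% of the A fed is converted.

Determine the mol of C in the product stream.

115 mol

A reacted = 0.302 × 572.3 = 172.8 mol; ν_A = −3, so ξ = 172.8/3 = 57.61 mol.
Outlet amounts (n = n₀ + ν ξ):
  B: 567.7 − 1(57.61) = 510.1
  A: 572.3 − 3(57.61) = 399.5
  C: 0 + 2(57.61) = 115.2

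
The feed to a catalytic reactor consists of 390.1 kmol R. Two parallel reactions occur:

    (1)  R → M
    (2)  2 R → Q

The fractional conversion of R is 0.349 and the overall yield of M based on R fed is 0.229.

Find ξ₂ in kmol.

Yield of M: 1ξ₁ / 390.1 = 0.229 → ξ₁ = 89.33 kmol.
Conversion of R: 1ξ₁ + 2ξ₂ = 0.349 × 390.1 = 136.1 → ξ₂ = 23.41 kmol.
Outlet amounts (n = n₀ + Σ ν·ξ):
  R: 390.1 − 1(89.33) − 2(23.41) = 254
  M: 0 + 1(89.33) = 89.33
  Q: 0 + 1(23.41) = 23.41

ξ₂ = 23.4 kmol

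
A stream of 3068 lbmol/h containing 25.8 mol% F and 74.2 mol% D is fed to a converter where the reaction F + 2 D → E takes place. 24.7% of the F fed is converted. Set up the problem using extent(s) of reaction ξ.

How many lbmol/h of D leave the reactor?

1890 lbmol/h

F reacted = 0.247 × 791.5 = 195.5 lbmol/h; ν_F = −1, so ξ = 195.5/1 = 195.5 lbmol/h.
Outlet amounts (n = n₀ + ν ξ):
  F: 791.5 − 1(195.5) = 596
  D: 2276 − 2(195.5) = 1885
  E: 0 + 1(195.5) = 195.5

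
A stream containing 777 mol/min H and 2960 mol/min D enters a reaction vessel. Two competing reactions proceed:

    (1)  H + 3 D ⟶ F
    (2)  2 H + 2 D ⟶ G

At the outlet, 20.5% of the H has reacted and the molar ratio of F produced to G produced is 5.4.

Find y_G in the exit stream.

Conversion of H: H consumed = 0.205 × 777 = 159.3 mol/min = 1ξ₁ + 2ξ₂.
Selectivity: 1ξ₁ / (1ξ₂) = 5.4 → ξ₁ = 5.4 ξ₂.
Substitute: (1·5.4 + 2) ξ₂ = 159.3 → ξ₂ = 21.52 mol/min, ξ₁ = 116.2 mol/min.
Outlet amounts (n = n₀ + Σ ν·ξ):
  H: 777 − 1(116.2) − 2(21.52) = 617.7
  D: 2960 − 3(116.2) − 2(21.52) = 2568
  F: 0 + 1(116.2) = 116.2
  G: 0 + 1(21.52) = 21.52
Total out = 3324 mol/min; y_G = 21.52 / 3324 = 0.006476.

0.00648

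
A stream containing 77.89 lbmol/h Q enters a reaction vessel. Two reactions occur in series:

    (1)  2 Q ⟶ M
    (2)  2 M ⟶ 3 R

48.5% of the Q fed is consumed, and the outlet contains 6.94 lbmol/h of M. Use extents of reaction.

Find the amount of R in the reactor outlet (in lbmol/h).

17.9 lbmol/h

Conversion of Q: Q consumed = 2ξ₁ = 0.485 × 77.89 → ξ₁ = 18.89 lbmol/h.
M balance: n_M = 0 + 1ξ₁ − 2ξ₂ = 6.94 → ξ₂ = (1·18.89 − 6.94)/2 = 5.974 lbmol/h.
Outlet amounts (n = n₀ + Σ ν·ξ):
  Q: 77.89 − 2(18.89) = 40.11
  M: 0 + 1(18.89) − 2(5.974) = 6.94
  R: 0 + 3(5.974) = 17.92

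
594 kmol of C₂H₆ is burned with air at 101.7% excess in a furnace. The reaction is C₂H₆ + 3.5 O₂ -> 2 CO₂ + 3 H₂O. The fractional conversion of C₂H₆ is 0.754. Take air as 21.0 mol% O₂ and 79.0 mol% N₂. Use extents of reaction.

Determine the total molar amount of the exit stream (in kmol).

Stoichiometric O₂ = 3.5 × 594 = 2079 kmol; O₂ fed = 2079 × 2.017 = 4193 kmol.
N₂ fed = 4193 × 79/21 = 15770 kmol.
Fuel reacted = 0.754 × 594 → ξ = 447.9 kmol.
Outlet (n = n₀ + ν ξ):
  C₂H₆: 594 − 1(447.9) = 146.1
  O₂: 4193 − 3.5(447.9) = 2626
  N₂: 15770 (inert)
  CO₂: 0 + 2(447.9) = 895.8
  H₂O: 0 + 3(447.9) = 1344
Total out = 146.1 + 2626 + 15770 + 895.8 + 1344 = 20790 kmol.

20800 kmol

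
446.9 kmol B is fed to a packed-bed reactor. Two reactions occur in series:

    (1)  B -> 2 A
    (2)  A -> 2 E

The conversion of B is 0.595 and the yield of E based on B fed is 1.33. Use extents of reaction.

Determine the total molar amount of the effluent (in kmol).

Conversion of B: B consumed = 1ξ₁ = 0.595 × 446.9 → ξ₁ = 265.9 kmol.
Yield of E: 2ξ₂ / 446.9 = 1.33 → ξ₂ = 297.2 kmol.
Outlet amounts (n = n₀ + Σ ν·ξ):
  B: 446.9 − 1(265.9) = 181
  A: 0 + 2(265.9) − 1(297.2) = 234.6
  E: 0 + 2(297.2) = 594.4
Total out = 181 + 234.6 + 594.4 = 1010 kmol.

1010 kmol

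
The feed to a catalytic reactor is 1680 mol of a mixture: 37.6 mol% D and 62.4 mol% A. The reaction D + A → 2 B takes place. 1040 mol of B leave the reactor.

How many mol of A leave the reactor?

For B: n = n₀ + 2ξ → 1040 = 0 + 2ξ, giving ξ = 520 mol.
Outlet amounts (n = n₀ + ν ξ):
  D: 631.7 − 1(520) = 111.7
  A: 1048 − 1(520) = 528.3
  B: 0 + 2(520) = 1040

528 mol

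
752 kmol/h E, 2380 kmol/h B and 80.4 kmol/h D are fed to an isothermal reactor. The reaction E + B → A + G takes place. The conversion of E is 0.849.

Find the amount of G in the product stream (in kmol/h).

E reacted = 0.849 × 752 = 638.4 kmol/h; ν_E = −1, so ξ = 638.4/1 = 638.4 kmol/h.
Outlet amounts (n = n₀ + ν ξ):
  E: 752 − 1(638.4) = 113.6
  B: 2380 − 1(638.4) = 1742
  A: 0 + 1(638.4) = 638.4
  G: 0 + 1(638.4) = 638.4
  D: 80.4 (inert)

638 kmol/h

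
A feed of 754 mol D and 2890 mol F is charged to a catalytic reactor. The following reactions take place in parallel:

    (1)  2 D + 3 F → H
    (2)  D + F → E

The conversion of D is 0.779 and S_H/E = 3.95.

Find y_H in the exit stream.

0.103

Conversion of D: D consumed = 0.779 × 754 = 587.4 mol = 2ξ₁ + 1ξ₂.
Selectivity: 1ξ₁ / (1ξ₂) = 3.95 → ξ₁ = 3.95 ξ₂.
Substitute: (2·3.95 + 1) ξ₂ = 587.4 → ξ₂ = 66 mol, ξ₁ = 260.7 mol.
Outlet amounts (n = n₀ + Σ ν·ξ):
  D: 754 − 2(260.7) − 1(66) = 166.6
  F: 2890 − 3(260.7) − 1(66) = 2042
  H: 0 + 1(260.7) = 260.7
  E: 0 + 1(66) = 66
Total out = 2535 mol; y_H = 260.7 / 2535 = 0.1028.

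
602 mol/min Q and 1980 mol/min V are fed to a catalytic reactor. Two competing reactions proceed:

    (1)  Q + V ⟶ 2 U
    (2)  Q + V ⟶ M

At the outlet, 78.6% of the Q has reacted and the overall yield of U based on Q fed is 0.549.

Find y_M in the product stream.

Yield of U: 2ξ₁ / 602 = 0.549 → ξ₁ = 165.2 mol/min.
Conversion of Q: 1ξ₁ + 1ξ₂ = 0.786 × 602 = 473.2 → ξ₂ = 307.9 mol/min.
Outlet amounts (n = n₀ + Σ ν·ξ):
  Q: 602 − 1(165.2) − 1(307.9) = 128.8
  V: 1980 − 1(165.2) − 1(307.9) = 1507
  U: 0 + 2(165.2) = 330.5
  M: 0 + 1(307.9) = 307.9
Total out = 2274 mol/min; y_M = 307.9 / 2274 = 0.1354.

0.135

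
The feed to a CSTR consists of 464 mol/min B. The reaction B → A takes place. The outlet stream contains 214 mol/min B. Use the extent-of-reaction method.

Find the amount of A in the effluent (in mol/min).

250 mol/min

For B: n = n₀ − 1ξ → 214 = 464 − 1ξ, giving ξ = 250 mol/min.
Outlet amounts (n = n₀ + ν ξ):
  B: 464 − 1(250) = 214
  A: 0 + 1(250) = 250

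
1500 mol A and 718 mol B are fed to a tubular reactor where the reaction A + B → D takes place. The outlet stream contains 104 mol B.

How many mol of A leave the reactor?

886 mol

For B: n = n₀ − 1ξ → 104 = 718 − 1ξ, giving ξ = 614 mol.
Outlet amounts (n = n₀ + ν ξ):
  A: 1500 − 1(614) = 886
  B: 718 − 1(614) = 104
  D: 0 + 1(614) = 614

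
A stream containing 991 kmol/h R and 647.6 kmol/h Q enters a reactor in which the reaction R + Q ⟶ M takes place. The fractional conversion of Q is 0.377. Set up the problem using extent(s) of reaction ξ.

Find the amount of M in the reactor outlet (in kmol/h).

Q reacted = 0.377 × 647.6 = 244.1 kmol/h; ν_Q = −1, so ξ = 244.1/1 = 244.1 kmol/h.
Outlet amounts (n = n₀ + ν ξ):
  R: 991 − 1(244.1) = 746.9
  Q: 647.6 − 1(244.1) = 403.5
  M: 0 + 1(244.1) = 244.1

244 kmol/h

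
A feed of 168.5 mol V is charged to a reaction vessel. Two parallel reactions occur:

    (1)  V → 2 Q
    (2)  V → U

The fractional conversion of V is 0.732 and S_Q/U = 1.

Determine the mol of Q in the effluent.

Conversion of V: V consumed = 0.732 × 168.5 = 123.3 mol = 1ξ₁ + 1ξ₂.
Selectivity: 2ξ₁ / (1ξ₂) = 1 → ξ₁ = 0.5 ξ₂.
Substitute: (1·0.5 + 1) ξ₂ = 123.3 → ξ₂ = 82.23 mol, ξ₁ = 41.11 mol.
Outlet amounts (n = n₀ + Σ ν·ξ):
  V: 168.5 − 1(41.11) − 1(82.23) = 45.16
  Q: 0 + 2(41.11) = 82.23
  U: 0 + 1(82.23) = 82.23

82.2 mol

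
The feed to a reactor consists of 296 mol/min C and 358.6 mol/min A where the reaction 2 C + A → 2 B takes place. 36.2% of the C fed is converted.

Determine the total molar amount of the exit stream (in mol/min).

601 mol/min

C reacted = 0.362 × 296 = 107.2 mol/min; ν_C = −2, so ξ = 107.2/2 = 53.58 mol/min.
Outlet amounts (n = n₀ + ν ξ):
  C: 296 − 2(53.58) = 188.8
  A: 358.6 − 1(53.58) = 305
  B: 0 + 2(53.58) = 107.2
Total out = 188.8 + 305 + 107.2 = 601 mol/min.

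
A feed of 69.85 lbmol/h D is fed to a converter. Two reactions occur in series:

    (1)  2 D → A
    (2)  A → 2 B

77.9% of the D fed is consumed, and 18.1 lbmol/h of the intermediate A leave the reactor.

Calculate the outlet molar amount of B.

Conversion of D: D consumed = 2ξ₁ = 0.779 × 69.85 → ξ₁ = 27.21 lbmol/h.
A balance: n_A = 0 + 1ξ₁ − 1ξ₂ = 18.1 → ξ₂ = (1·27.21 − 18.1)/1 = 9.107 lbmol/h.
Outlet amounts (n = n₀ + Σ ν·ξ):
  D: 69.85 − 2(27.21) = 15.44
  A: 0 + 1(27.21) − 1(9.107) = 18.1
  B: 0 + 2(9.107) = 18.21

18.2 lbmol/h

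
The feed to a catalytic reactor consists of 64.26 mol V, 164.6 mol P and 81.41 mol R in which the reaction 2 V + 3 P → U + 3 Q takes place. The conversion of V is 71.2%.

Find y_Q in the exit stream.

0.239

V reacted = 0.712 × 64.26 = 45.75 mol; ν_V = −2, so ξ = 45.75/2 = 22.88 mol.
Outlet amounts (n = n₀ + ν ξ):
  V: 64.26 − 2(22.88) = 18.51
  P: 164.6 − 3(22.88) = 95.97
  U: 0 + 1(22.88) = 22.88
  Q: 0 + 3(22.88) = 68.63
  R: 81.41 (inert)
Total out = 287.4 mol; y_Q = 68.63 / 287.4 = 0.2388.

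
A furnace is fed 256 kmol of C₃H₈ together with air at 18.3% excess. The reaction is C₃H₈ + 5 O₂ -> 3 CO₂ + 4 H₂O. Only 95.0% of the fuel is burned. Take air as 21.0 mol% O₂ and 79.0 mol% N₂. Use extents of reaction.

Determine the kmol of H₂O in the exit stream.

973 kmol

Stoichiometric O₂ = 5 × 256 = 1280 kmol; O₂ fed = 1280 × 1.183 = 1514 kmol.
N₂ fed = 1514 × 79/21 = 5696 kmol.
Fuel reacted = 0.95 × 256 → ξ = 243.2 kmol.
Outlet (n = n₀ + ν ξ):
  C₃H₈: 256 − 1(243.2) = 12.8
  O₂: 1514 − 5(243.2) = 298.2
  N₂: 5696 (inert)
  CO₂: 0 + 3(243.2) = 729.6
  H₂O: 0 + 4(243.2) = 972.8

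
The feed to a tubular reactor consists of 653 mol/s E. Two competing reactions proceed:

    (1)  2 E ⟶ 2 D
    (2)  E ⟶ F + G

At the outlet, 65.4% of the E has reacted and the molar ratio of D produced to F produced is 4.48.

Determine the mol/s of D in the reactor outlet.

Conversion of E: E consumed = 0.654 × 653 = 427.1 mol/s = 2ξ₁ + 1ξ₂.
Selectivity: 2ξ₁ / (1ξ₂) = 4.48 → ξ₁ = 2.24 ξ₂.
Substitute: (2·2.24 + 1) ξ₂ = 427.1 → ξ₂ = 77.93 mol/s, ξ₁ = 174.6 mol/s.
Outlet amounts (n = n₀ + Σ ν·ξ):
  E: 653 − 2(174.6) − 1(77.93) = 225.9
  D: 0 + 2(174.6) = 349.1
  F: 0 + 1(77.93) = 77.93
  G: 0 + 1(77.93) = 77.93

349 mol/s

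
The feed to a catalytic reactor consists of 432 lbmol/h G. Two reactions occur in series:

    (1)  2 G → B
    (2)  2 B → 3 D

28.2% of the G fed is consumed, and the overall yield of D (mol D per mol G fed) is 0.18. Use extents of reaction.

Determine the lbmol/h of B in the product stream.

Conversion of G: G consumed = 2ξ₁ = 0.282 × 432 → ξ₁ = 60.91 lbmol/h.
Yield of D: 3ξ₂ / 432 = 0.18 → ξ₂ = 25.92 lbmol/h.
Outlet amounts (n = n₀ + Σ ν·ξ):
  G: 432 − 2(60.91) = 310.2
  B: 0 + 1(60.91) − 2(25.92) = 9.072
  D: 0 + 3(25.92) = 77.76

9.07 lbmol/h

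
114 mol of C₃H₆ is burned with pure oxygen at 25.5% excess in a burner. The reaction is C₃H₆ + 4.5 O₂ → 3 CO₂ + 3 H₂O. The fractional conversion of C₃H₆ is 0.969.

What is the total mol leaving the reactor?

Stoichiometric O₂ = 4.5 × 114 = 513 mol; O₂ fed = 513 × 1.255 = 643.8 mol.
Fuel reacted = 0.969 × 114 → ξ = 110.5 mol.
Outlet (n = n₀ + ν ξ):
  C₃H₆: 114 − 1(110.5) = 3.534
  O₂: 643.8 − 4.5(110.5) = 146.7
  CO₂: 0 + 3(110.5) = 331.4
  H₂O: 0 + 3(110.5) = 331.4
Total out = 3.534 + 146.7 + 331.4 + 331.4 = 813 mol.

813 mol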